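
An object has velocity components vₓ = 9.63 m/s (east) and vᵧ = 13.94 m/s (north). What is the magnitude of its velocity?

|v| = √(vₓ² + vᵧ²) = √(9.63² + 13.94²) = √(287.0605) = 16.94 m/s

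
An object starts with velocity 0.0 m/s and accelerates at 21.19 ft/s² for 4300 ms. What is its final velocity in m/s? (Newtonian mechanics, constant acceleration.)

a = 21.19 ft/s² × 0.3048 = 6.45871 m/s²
t = 4300 ms × 0.001 = 4.3 s
v = v₀ + a × t = 0.0 + 6.45871 × 4.3 = 27.77 m/s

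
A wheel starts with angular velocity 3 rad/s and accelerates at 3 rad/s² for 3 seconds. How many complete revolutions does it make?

θ = ω₀t + ½αt² = 3×3 + ½×3×3² = 22.5 rad
Total revolutions = θ/(2π) = 22.5/(2π) = 3.58
Complete revolutions = ⌊3.58⌋ = 3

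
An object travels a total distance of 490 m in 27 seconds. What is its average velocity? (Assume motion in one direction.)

v_avg = Δd / Δt = 490 / 27 = 18.15 m/s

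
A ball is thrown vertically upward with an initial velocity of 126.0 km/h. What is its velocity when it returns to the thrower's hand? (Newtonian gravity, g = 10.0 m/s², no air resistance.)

By conservation of energy (no air resistance), the ball returns to the throw height with the same speed as launch, but directed downward.
|v_ground| = v₀ = 126.0 km/h
v_ground = 126.0 km/h (downward)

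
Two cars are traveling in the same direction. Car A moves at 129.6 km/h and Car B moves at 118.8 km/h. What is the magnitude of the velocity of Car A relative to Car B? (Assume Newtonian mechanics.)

v_rel = |v_A - v_B| = |129.6 - 118.8| = 10.8 km/h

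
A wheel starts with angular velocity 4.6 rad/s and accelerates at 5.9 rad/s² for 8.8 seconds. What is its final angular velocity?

ω = ω₀ + αt = 4.6 + 5.9 × 8.8 = 56.52 rad/s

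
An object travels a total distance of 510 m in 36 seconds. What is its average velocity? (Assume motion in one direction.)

v_avg = Δd / Δt = 510 / 36 = 14.17 m/s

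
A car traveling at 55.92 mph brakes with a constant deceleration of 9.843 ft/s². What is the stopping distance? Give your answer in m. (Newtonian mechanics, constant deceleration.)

v₀ = 55.92 mph × 0.44704 = 24.9985 m/s
a = 9.843 ft/s² × 0.3048 = 3.00015 m/s²
d = v₀² / (2a) = 24.9985² / (2 × 3.00015) = 624.925 / 6.0003 = 104.1 m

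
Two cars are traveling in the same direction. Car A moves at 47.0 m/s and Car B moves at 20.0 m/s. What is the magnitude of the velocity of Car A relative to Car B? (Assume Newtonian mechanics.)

v_rel = |v_A - v_B| = |47.0 - 20.0| = 27.0 m/s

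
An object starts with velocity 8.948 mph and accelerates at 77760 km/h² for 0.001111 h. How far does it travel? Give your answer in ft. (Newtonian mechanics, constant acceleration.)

v₀ = 8.948 mph × 0.44704 = 4.00011 m/s
a = 77760 km/h² × 7.716049382716049e-05 = 6.0 m/s²
t = 0.001111 h × 3600.0 = 3.9996 s
d = v₀ × t + ½ × a × t² = 4.00011 × 3.9996 + 0.5 × 6.0 × 3.9996² = 63.9892 m
d = 63.9892 m / 0.3048 = 209.9 ft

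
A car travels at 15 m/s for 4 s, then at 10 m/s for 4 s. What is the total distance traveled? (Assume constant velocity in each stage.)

d₁ = v₁t₁ = 15 × 4 = 60 m
d₂ = v₂t₂ = 10 × 4 = 40 m
d_total = 60 + 40 = 100 m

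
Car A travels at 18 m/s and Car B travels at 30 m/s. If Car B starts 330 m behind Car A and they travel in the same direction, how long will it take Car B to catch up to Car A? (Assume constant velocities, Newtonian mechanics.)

Relative speed: v_rel = 30 - 18 = 12 m/s
Time to catch: t = d₀/v_rel = 330/12 = 27.5 s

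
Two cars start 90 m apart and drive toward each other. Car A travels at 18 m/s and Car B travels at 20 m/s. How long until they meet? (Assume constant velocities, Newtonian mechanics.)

Combined speed: v_combined = 18 + 20 = 38 m/s
Time to meet: t = d/v_combined = 90/38 = 2.37 s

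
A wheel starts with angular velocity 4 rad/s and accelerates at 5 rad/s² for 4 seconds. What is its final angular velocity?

ω = ω₀ + αt = 4 + 5 × 4 = 24 rad/s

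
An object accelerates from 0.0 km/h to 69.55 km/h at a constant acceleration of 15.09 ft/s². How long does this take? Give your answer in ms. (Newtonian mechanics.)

v₀ = 0.0 km/h × 0.2777777777777778 = 0.0 m/s
v = 69.55 km/h × 0.2777777777777778 = 19.3194 m/s
a = 15.09 ft/s² × 0.3048 = 4.59943 m/s²
t = (v - v₀) / a = (19.3194 - 0.0) / 4.59943 = 4.20039 s
t = 4.20039 s / 0.001 = 4200 ms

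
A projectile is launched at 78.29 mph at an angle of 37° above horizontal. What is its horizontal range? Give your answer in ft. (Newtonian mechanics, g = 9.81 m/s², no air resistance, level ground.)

v₀ = 78.29 mph × 0.44704 = 34.9988 m/s
R = v₀² × sin(2θ) / g = 34.9988² × sin(2 × 37°) / 9.81 = 1224.92 × 0.961262 / 9.81 = 120.027 m
R = 120.027 m / 0.3048 = 393.8 ft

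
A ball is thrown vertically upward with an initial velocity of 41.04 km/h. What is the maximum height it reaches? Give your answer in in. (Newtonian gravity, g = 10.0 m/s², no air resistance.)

v₀ = 41.04 km/h × 0.2777777777777778 = 11.4 m/s
h_max = v₀² / (2g) = 11.4² / (2 × 10.0) = 129.96 / 20.0 = 6.498 m
h_max = 6.498 m / 0.0254 = 255.8 in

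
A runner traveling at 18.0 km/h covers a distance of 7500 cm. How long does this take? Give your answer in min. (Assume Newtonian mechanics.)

d = 7500 cm × 0.01 = 75.0 m
v = 18.0 km/h × 0.2777777777777778 = 5.0 m/s
t = d / v = 75.0 / 5.0 = 15.0 s
t = 15.0 s / 60.0 = 0.25 min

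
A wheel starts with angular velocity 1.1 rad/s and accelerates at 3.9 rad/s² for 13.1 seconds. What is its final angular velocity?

ω = ω₀ + αt = 1.1 + 3.9 × 13.1 = 52.19 rad/s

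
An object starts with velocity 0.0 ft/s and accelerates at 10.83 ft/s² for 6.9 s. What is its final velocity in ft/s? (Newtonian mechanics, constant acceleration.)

v₀ = 0.0 ft/s × 0.3048 = 0.0 m/s
a = 10.83 ft/s² × 0.3048 = 3.30098 m/s²
v = v₀ + a × t = 0.0 + 3.30098 × 6.9 = 22.7768 m/s
v = 22.7768 m/s / 0.3048 = 74.73 ft/s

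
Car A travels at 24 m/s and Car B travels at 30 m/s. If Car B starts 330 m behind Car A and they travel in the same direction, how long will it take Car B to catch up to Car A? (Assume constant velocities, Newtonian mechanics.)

Relative speed: v_rel = 30 - 24 = 6 m/s
Time to catch: t = d₀/v_rel = 330/6 = 55.0 s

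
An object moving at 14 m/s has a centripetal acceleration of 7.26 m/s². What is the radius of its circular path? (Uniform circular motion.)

r = v²/a_c = 14²/7.26 = 27.0 m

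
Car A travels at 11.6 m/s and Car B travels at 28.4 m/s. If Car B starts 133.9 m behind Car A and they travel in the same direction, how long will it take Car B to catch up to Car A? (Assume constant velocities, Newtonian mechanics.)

Relative speed: v_rel = 28.4 - 11.6 = 16.8 m/s
Time to catch: t = d₀/v_rel = 133.9/16.8 = 7.97 s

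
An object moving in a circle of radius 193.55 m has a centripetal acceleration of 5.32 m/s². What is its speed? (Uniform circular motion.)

v = √(a_c × r) = √(5.32 × 193.55) = 32.09 m/s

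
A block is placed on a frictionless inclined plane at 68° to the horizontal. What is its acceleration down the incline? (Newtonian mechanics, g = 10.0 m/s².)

a = g sin(θ) = 10.0 × sin(68°) = 10.0 × 0.9272 = 9.27 m/s²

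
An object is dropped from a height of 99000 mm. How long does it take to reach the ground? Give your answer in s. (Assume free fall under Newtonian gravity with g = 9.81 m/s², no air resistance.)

h = 99000 mm × 0.001 = 99.0 m
t = √(2h/g) = √(2 × 99.0 / 9.81) = 4.493 s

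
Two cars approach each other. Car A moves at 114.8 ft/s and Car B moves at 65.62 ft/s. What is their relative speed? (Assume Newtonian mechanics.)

v_rel = v_A + v_B = 114.8 + 65.62 = 180.42 ft/s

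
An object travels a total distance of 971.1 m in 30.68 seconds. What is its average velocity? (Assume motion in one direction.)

v_avg = Δd / Δt = 971.1 / 30.68 = 31.65 m/s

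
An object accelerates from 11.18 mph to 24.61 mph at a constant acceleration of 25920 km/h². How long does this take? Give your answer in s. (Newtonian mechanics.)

v₀ = 11.18 mph × 0.44704 = 4.99791 m/s
v = 24.61 mph × 0.44704 = 11.0017 m/s
a = 25920 km/h² × 7.716049382716049e-05 = 2.0 m/s²
t = (v - v₀) / a = (11.0017 - 4.99791) / 2.0 = 3.002 s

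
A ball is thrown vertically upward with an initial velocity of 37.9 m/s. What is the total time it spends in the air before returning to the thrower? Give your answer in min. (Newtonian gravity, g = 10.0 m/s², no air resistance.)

t_total = 2 × v₀ / g = 2 × 37.9 / 10.0 = 7.58 s
t_total = 7.58 s / 60.0 = 0.1263 min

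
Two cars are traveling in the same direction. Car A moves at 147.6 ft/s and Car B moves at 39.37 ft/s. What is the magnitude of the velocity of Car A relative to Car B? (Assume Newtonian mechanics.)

v_rel = |v_A - v_B| = |147.6 - 39.37| = 108.23 ft/s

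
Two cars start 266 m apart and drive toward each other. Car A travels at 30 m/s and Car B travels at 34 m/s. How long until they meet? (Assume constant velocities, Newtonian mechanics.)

Combined speed: v_combined = 30 + 34 = 64 m/s
Time to meet: t = d/v_combined = 266/64 = 4.16 s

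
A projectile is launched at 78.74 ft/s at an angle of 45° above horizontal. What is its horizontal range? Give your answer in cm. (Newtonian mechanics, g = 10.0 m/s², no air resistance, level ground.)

v₀ = 78.74 ft/s × 0.3048 = 24.0 m/s
R = v₀² × sin(2θ) / g = 24.0² × sin(2 × 45°) / 10.0 = 576.0 × 1.0 / 10.0 = 57.6 m
R = 57.6 m / 0.01 = 5760 cm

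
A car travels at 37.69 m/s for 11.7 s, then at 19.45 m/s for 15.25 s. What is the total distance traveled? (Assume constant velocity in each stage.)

d₁ = v₁t₁ = 37.69 × 11.7 = 440.973 m
d₂ = v₂t₂ = 19.45 × 15.25 = 296.6125 m
d_total = 440.973 + 296.6125 = 737.59 m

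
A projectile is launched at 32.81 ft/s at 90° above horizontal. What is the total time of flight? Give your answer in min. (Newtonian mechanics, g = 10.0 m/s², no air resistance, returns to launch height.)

v₀ = 32.81 ft/s × 0.3048 = 10.00049 m/s
T = 2 × v₀ × sin(θ) / g = 2 × 10.00049 × sin(90°) / 10.0 = 2 × 10.00049 × 1.0 / 10.0 = 2.000098 s
T = 2.000098 s / 60.0 = 0.03333 min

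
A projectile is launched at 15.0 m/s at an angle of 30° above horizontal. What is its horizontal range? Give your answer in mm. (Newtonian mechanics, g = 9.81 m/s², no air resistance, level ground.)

R = v₀² × sin(2θ) / g = 15.0² × sin(2 × 30°) / 9.81 = 225.0 × 0.866025 / 9.81 = 19.863 m
R = 19.863 m / 0.001 = 19860 mm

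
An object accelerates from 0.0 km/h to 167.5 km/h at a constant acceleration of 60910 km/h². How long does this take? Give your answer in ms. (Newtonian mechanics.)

v₀ = 0.0 km/h × 0.2777777777777778 = 0.0 m/s
v = 167.5 km/h × 0.2777777777777778 = 46.5278 m/s
a = 60910 km/h² × 7.716049382716049e-05 = 4.69985 m/s²
t = (v - v₀) / a = (46.5278 - 0.0) / 4.69985 = 9.89985 s
t = 9.89985 s / 0.001 = 9900 ms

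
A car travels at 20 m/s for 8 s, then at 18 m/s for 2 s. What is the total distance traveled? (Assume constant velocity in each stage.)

d₁ = v₁t₁ = 20 × 8 = 160 m
d₂ = v₂t₂ = 18 × 2 = 36 m
d_total = 160 + 36 = 196 m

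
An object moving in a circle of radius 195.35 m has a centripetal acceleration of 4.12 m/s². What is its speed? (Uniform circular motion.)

v = √(a_c × r) = √(4.12 × 195.35) = 28.37 m/s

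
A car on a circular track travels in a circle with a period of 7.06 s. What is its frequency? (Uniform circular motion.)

f = 1/T = 1/7.06 = 0.1416 Hz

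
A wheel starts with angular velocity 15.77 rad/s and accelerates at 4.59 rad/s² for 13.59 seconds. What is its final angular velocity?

ω = ω₀ + αt = 15.77 + 4.59 × 13.59 = 78.15 rad/s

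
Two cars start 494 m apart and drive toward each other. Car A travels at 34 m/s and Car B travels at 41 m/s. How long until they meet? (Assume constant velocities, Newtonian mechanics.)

Combined speed: v_combined = 34 + 41 = 75 m/s
Time to meet: t = d/v_combined = 494/75 = 6.59 s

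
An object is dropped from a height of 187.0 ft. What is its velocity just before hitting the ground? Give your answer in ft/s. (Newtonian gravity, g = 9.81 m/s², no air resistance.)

h = 187.0 ft × 0.3048 = 56.9976 m
v = √(2gh) = √(2 × 9.81 × 56.9976) = 33.4409 m/s
v = 33.4409 m/s / 0.3048 = 109.7 ft/s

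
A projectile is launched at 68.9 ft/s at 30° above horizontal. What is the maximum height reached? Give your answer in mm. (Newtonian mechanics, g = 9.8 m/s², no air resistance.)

v₀ = 68.9 ft/s × 0.3048 = 21.0007 m/s
H = v₀² × sin²(θ) / (2g) = 21.0007² × sin(30°)² / (2 × 9.8) = 441.029 × 0.25 / 19.6 = 5.62537 m
H = 5.62537 m / 0.001 = 5625 mm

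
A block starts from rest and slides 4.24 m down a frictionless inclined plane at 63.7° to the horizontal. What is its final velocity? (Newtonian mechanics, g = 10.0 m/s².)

a = g sin(θ) = 10.0 × sin(63.7°) = 8.9649 m/s²
v = √(2ad) = √(2 × 8.9649 × 4.24) = 8.72 m/s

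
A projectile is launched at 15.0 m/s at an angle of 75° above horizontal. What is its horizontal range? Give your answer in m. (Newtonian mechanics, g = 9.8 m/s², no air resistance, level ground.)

R = v₀² × sin(2θ) / g = 15.0² × sin(2 × 75°) / 9.8 = 225.0 × 0.5 / 9.8 = 11.48 m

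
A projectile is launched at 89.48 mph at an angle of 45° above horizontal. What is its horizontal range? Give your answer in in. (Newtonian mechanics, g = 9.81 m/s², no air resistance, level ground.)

v₀ = 89.48 mph × 0.44704 = 40.0011 m/s
R = v₀² × sin(2θ) / g = 40.0011² × sin(2 × 45°) / 9.81 = 1600.09 × 1.0 / 9.81 = 163.108 m
R = 163.108 m / 0.0254 = 6422 in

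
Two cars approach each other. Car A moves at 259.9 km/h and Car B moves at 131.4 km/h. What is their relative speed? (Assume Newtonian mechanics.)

v_rel = v_A + v_B = 259.9 + 131.4 = 391.3 km/h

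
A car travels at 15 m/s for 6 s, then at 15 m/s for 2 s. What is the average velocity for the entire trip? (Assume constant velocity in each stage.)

d₁ = v₁t₁ = 15 × 6 = 90 m
d₂ = v₂t₂ = 15 × 2 = 30 m
d_total = 120 m, t_total = 8 s
v_avg = d_total/t_total = 120/8 = 15.0 m/s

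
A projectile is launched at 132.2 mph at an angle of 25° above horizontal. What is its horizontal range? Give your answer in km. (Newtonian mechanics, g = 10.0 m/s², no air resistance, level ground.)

v₀ = 132.2 mph × 0.44704 = 59.0987 m/s
R = v₀² × sin(2θ) / g = 59.0987² × sin(2 × 25°) / 10.0 = 3492.66 × 0.766044 / 10.0 = 267.553 m
R = 267.553 m / 1000.0 = 0.2676 km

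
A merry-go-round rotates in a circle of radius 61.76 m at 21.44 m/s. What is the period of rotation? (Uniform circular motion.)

T = 2πr/v = 2π×61.76/21.44 = 18.1 s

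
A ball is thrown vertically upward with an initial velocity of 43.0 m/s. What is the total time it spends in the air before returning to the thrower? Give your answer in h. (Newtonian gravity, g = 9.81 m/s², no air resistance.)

t_total = 2 × v₀ / g = 2 × 43.0 / 9.81 = 8.76656 s
t_total = 8.76656 s / 3600.0 = 0.002435 h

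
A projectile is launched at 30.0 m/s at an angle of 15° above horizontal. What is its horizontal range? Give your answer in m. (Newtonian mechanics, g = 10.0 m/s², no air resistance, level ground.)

R = v₀² × sin(2θ) / g = 30.0² × sin(2 × 15°) / 10.0 = 900.0 × 0.5 / 10.0 = 45.0 m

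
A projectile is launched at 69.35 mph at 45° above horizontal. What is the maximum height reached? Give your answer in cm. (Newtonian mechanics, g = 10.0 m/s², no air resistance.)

v₀ = 69.35 mph × 0.44704 = 31.0022 m/s
H = v₀² × sin²(θ) / (2g) = 31.0022² × sin(45°)² / (2 × 10.0) = 961.136 × 0.5 / 20.0 = 24.0284 m
H = 24.0284 m / 0.01 = 2403 cm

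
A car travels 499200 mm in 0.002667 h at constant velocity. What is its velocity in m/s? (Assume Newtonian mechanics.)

d = 499200 mm × 0.001 = 499.2 m
t = 0.002667 h × 3600.0 = 9.6012 s
v = d / t = 499.2 / 9.6012 = 51.99 m/s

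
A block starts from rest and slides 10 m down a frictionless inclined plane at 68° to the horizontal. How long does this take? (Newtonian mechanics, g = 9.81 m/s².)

a = g sin(θ) = 9.81 × sin(68°) = 9.0957 m/s²
t = √(2d/a) = √(2 × 10 / 9.0957) = 1.48 s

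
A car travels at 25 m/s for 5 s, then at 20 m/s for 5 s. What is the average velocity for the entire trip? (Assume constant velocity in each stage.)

d₁ = v₁t₁ = 25 × 5 = 125 m
d₂ = v₂t₂ = 20 × 5 = 100 m
d_total = 225 m, t_total = 10 s
v_avg = d_total/t_total = 225/10 = 22.5 m/s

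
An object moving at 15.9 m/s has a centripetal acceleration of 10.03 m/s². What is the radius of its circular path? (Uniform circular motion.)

r = v²/a_c = 15.9²/10.03 = 25.21 m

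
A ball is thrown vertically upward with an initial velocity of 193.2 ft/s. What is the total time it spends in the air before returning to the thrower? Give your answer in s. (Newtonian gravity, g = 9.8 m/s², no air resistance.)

v₀ = 193.2 ft/s × 0.3048 = 58.8874 m/s
t_total = 2 × v₀ / g = 2 × 58.8874 / 9.8 = 12.02 s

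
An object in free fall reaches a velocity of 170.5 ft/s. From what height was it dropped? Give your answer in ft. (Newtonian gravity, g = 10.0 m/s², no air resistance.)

v = 170.5 ft/s × 0.3048 = 51.9684 m/s
h = v² / (2g) = 51.9684² / (2 × 10.0) = 135.036 m
h = 135.036 m / 0.3048 = 443.0 ft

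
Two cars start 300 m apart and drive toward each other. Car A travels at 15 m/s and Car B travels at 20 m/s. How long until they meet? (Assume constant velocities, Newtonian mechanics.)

Combined speed: v_combined = 15 + 20 = 35 m/s
Time to meet: t = d/v_combined = 300/35 = 8.57 s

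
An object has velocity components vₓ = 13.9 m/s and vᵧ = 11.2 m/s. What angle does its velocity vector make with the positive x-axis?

θ = arctan(vᵧ/vₓ) = arctan(11.2/13.9) = 38.86°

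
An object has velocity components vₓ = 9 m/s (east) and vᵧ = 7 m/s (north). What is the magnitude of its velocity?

|v| = √(vₓ² + vᵧ²) = √(9² + 7²) = √(130) = 11.4 m/s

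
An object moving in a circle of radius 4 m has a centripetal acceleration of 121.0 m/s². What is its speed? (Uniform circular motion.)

v = √(a_c × r) = √(121.0 × 4) = 22.0 m/s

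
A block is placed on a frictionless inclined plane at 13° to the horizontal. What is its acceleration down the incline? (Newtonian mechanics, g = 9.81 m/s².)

a = g sin(θ) = 9.81 × sin(13°) = 9.81 × 0.225 = 2.21 m/s²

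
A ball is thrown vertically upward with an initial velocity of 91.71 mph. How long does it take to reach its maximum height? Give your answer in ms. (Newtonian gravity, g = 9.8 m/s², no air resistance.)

v₀ = 91.71 mph × 0.44704 = 40.998 m/s
t_up = v₀ / g = 40.998 / 9.8 = 4.18347 s
t_up = 4.18347 s / 0.001 = 4183 ms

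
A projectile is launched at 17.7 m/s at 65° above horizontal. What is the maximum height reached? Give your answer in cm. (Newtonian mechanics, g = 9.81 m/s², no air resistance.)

H = v₀² × sin²(θ) / (2g) = 17.7² × sin(65°)² / (2 × 9.81) = 313.29 × 0.821394 / 19.62 = 13.1159 m
H = 13.1159 m / 0.01 = 1312 cm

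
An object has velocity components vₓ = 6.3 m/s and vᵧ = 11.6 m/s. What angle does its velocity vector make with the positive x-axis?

θ = arctan(vᵧ/vₓ) = arctan(11.6/6.3) = 61.49°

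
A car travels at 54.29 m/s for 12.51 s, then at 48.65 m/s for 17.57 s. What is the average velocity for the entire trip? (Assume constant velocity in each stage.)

d₁ = v₁t₁ = 54.29 × 12.51 = 679.1679 m
d₂ = v₂t₂ = 48.65 × 17.57 = 854.7805 m
d_total = 1533.9484 m, t_total = 30.08 s
v_avg = d_total/t_total = 1533.9484/30.08 = 51.0 m/s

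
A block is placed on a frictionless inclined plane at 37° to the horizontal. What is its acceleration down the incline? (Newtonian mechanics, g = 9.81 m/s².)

a = g sin(θ) = 9.81 × sin(37°) = 9.81 × 0.6018 = 5.9 m/s²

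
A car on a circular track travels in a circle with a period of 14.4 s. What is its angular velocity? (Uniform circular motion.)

ω = 2π/T = 2π/14.4 = 0.4363 rad/s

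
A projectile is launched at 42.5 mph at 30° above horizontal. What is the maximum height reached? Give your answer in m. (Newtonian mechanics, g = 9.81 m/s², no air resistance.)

v₀ = 42.5 mph × 0.44704 = 18.9992 m/s
H = v₀² × sin²(θ) / (2g) = 18.9992² × sin(30°)² / (2 × 9.81) = 360.97 × 0.25 / 19.62 = 4.6 m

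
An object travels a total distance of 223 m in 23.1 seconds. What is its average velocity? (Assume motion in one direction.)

v_avg = Δd / Δt = 223 / 23.1 = 9.65 m/s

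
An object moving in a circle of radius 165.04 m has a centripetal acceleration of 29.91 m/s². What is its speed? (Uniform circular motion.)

v = √(a_c × r) = √(29.91 × 165.04) = 70.26 m/s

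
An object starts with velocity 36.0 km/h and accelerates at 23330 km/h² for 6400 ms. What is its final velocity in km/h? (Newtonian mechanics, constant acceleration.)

v₀ = 36.0 km/h × 0.2777777777777778 = 10.0 m/s
a = 23330 km/h² × 7.716049382716049e-05 = 1.80015 m/s²
t = 6400 ms × 0.001 = 6.4 s
v = v₀ + a × t = 10.0 + 1.80015 × 6.4 = 21.521 m/s
v = 21.521 m/s / 0.2777777777777778 = 77.48 km/h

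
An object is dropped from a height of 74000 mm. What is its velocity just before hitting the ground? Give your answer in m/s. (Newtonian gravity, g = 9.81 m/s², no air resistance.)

h = 74000 mm × 0.001 = 74.0 m
v = √(2gh) = √(2 × 9.81 × 74.0) = 38.1 m/s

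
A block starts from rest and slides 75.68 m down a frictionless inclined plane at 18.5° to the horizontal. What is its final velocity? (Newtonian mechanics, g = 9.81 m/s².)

a = g sin(θ) = 9.81 × sin(18.5°) = 3.1128 m/s²
v = √(2ad) = √(2 × 3.1128 × 75.68) = 21.71 m/s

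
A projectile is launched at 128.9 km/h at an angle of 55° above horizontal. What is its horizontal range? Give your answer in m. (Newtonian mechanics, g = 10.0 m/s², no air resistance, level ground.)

v₀ = 128.9 km/h × 0.2777777777777778 = 35.8056 m/s
R = v₀² × sin(2θ) / g = 35.8056² × sin(2 × 55°) / 10.0 = 1282.04 × 0.939693 / 10.0 = 120.5 m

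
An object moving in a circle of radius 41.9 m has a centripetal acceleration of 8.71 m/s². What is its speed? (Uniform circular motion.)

v = √(a_c × r) = √(8.71 × 41.9) = 19.1 m/s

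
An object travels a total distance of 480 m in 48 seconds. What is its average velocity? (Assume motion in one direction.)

v_avg = Δd / Δt = 480 / 48 = 10.0 m/s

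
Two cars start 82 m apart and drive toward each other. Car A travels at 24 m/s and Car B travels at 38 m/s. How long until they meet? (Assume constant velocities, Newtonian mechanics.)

Combined speed: v_combined = 24 + 38 = 62 m/s
Time to meet: t = d/v_combined = 82/62 = 1.32 s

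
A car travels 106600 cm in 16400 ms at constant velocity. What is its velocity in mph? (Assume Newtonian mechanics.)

d = 106600 cm × 0.01 = 1066.0 m
t = 16400 ms × 0.001 = 16.4 s
v = d / t = 1066.0 / 16.4 = 65.0 m/s
v = 65.0 m/s / 0.44704 = 145.4 mph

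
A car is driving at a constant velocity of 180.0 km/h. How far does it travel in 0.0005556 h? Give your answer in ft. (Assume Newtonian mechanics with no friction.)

v = 180.0 km/h × 0.2777777777777778 = 50.0 m/s
t = 0.0005556 h × 3600.0 = 2.00016 s
d = v × t = 50.0 × 2.00016 = 100.008 m
d = 100.008 m / 0.3048 = 328.1 ft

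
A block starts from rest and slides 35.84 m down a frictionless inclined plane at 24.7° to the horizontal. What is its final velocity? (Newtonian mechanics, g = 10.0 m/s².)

a = g sin(θ) = 10.0 × sin(24.7°) = 4.1787 m/s²
v = √(2ad) = √(2 × 4.1787 × 35.84) = 17.31 m/s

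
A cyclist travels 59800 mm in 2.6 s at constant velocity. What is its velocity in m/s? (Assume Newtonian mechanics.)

d = 59800 mm × 0.001 = 59.8 m
v = d / t = 59.8 / 2.6 = 23.0 m/s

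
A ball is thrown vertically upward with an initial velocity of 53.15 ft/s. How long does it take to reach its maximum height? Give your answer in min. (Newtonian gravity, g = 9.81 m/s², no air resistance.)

v₀ = 53.15 ft/s × 0.3048 = 16.2001 m/s
t_up = v₀ / g = 16.2001 / 9.81 = 1.65139 s
t_up = 1.65139 s / 60.0 = 0.02752 min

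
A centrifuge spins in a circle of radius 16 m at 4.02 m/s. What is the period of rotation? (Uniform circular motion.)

T = 2πr/v = 2π×16/4.02 = 25.01 s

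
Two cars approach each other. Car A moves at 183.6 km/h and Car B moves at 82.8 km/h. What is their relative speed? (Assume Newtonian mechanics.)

v_rel = v_A + v_B = 183.6 + 82.8 = 266.4 km/h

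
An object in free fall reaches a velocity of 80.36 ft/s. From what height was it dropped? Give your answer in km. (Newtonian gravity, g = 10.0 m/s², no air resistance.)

v = 80.36 ft/s × 0.3048 = 24.4937 m/s
h = v² / (2g) = 24.4937² / (2 × 10.0) = 29.9971 m
h = 29.9971 m / 1000.0 = 0.03 km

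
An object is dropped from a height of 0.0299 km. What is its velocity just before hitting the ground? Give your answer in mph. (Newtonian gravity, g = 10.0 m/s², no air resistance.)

h = 0.0299 km × 1000.0 = 29.9 m
v = √(2gh) = √(2 × 10.0 × 29.9) = 24.454 m/s
v = 24.454 m/s / 0.44704 = 54.7 mph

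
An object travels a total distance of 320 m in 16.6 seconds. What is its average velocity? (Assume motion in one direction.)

v_avg = Δd / Δt = 320 / 16.6 = 19.28 m/s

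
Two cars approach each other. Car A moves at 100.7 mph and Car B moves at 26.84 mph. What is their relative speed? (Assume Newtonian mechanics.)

v_rel = v_A + v_B = 100.7 + 26.84 = 127.54 mph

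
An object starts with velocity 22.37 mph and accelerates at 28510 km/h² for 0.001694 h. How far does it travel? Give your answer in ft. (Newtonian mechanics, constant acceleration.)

v₀ = 22.37 mph × 0.44704 = 10.0003 m/s
a = 28510 km/h² × 7.716049382716049e-05 = 2.19985 m/s²
t = 0.001694 h × 3600.0 = 6.0984 s
d = v₀ × t + ½ × a × t² = 10.0003 × 6.0984 + 0.5 × 2.19985 × 6.0984² = 101.893 m
d = 101.893 m / 0.3048 = 334.3 ft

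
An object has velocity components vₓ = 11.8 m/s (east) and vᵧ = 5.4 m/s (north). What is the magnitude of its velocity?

|v| = √(vₓ² + vᵧ²) = √(11.8² + 5.4²) = √(168.4) = 12.98 m/s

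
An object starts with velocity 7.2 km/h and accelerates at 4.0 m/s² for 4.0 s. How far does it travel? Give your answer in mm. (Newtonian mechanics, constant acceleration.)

v₀ = 7.2 km/h × 0.2777777777777778 = 2.0 m/s
d = v₀ × t + ½ × a × t² = 2.0 × 4.0 + 0.5 × 4.0 × 4.0² = 40.0 m
d = 40.0 m / 0.001 = 40000 mm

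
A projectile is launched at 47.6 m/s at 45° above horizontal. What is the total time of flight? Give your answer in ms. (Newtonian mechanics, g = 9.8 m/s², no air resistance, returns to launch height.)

T = 2 × v₀ × sin(θ) / g = 2 × 47.6 × sin(45°) / 9.8 = 2 × 47.6 × 0.707107 / 9.8 = 6.86904 s
T = 6.86904 s / 0.001 = 6869 ms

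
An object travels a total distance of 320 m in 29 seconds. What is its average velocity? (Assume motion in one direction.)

v_avg = Δd / Δt = 320 / 29 = 11.03 m/s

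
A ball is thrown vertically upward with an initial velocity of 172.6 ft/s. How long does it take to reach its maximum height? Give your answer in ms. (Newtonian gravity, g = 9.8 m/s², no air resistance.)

v₀ = 172.6 ft/s × 0.3048 = 52.6085 m/s
t_up = v₀ / g = 52.6085 / 9.8 = 5.36821 s
t_up = 5.36821 s / 0.001 = 5368 ms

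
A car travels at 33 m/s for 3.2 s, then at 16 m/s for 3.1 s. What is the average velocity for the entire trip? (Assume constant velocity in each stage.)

d₁ = v₁t₁ = 33 × 3.2 = 105.6 m
d₂ = v₂t₂ = 16 × 3.1 = 49.6 m
d_total = 155.2 m, t_total = 6.3 s
v_avg = d_total/t_total = 155.2/6.3 = 24.63 m/s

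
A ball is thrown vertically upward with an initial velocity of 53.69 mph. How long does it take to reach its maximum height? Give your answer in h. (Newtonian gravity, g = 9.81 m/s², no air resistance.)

v₀ = 53.69 mph × 0.44704 = 24.0016 m/s
t_up = v₀ / g = 24.0016 / 9.81 = 2.44665 s
t_up = 2.44665 s / 3600.0 = 0.0006796 h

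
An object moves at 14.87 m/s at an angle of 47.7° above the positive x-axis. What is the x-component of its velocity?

vₓ = v cos(θ) = 14.87 × cos(47.7°) = 10.01 m/s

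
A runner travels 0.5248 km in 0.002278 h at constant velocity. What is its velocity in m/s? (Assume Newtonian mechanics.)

d = 0.5248 km × 1000.0 = 524.8 m
t = 0.002278 h × 3600.0 = 8.2008 s
v = d / t = 524.8 / 8.2008 = 63.99 m/s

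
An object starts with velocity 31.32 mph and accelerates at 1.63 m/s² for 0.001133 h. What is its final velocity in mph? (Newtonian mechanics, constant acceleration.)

v₀ = 31.32 mph × 0.44704 = 14.0013 m/s
t = 0.001133 h × 3600.0 = 4.0788 s
v = v₀ + a × t = 14.0013 + 1.63 × 4.0788 = 20.6497 m/s
v = 20.6497 m/s / 0.44704 = 46.19 mph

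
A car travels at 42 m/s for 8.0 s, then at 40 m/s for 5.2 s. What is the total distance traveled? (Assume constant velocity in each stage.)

d₁ = v₁t₁ = 42 × 8.0 = 336.0 m
d₂ = v₂t₂ = 40 × 5.2 = 208.0 m
d_total = 336.0 + 208.0 = 544.0 m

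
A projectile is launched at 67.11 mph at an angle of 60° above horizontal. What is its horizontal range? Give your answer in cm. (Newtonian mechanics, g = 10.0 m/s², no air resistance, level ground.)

v₀ = 67.11 mph × 0.44704 = 30.0009 m/s
R = v₀² × sin(2θ) / g = 30.0009² × sin(2 × 60°) / 10.0 = 900.054 × 0.866025 / 10.0 = 77.9469 m
R = 77.9469 m / 0.01 = 7795 cm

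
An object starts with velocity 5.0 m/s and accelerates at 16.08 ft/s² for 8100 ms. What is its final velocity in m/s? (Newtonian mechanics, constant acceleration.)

a = 16.08 ft/s² × 0.3048 = 4.90118 m/s²
t = 8100 ms × 0.001 = 8.1 s
v = v₀ + a × t = 5.0 + 4.90118 × 8.1 = 44.7 m/s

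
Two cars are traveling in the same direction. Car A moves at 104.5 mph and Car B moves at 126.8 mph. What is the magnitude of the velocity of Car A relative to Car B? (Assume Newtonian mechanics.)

v_rel = |v_A - v_B| = |104.5 - 126.8| = 22.3 mph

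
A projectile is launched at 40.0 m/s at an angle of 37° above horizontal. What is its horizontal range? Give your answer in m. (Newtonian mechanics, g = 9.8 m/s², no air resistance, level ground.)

R = v₀² × sin(2θ) / g = 40.0² × sin(2 × 37°) / 9.8 = 1600.0 × 0.961262 / 9.8 = 156.9 m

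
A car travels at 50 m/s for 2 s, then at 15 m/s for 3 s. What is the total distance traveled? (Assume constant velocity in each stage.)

d₁ = v₁t₁ = 50 × 2 = 100 m
d₂ = v₂t₂ = 15 × 3 = 45 m
d_total = 100 + 45 = 145 m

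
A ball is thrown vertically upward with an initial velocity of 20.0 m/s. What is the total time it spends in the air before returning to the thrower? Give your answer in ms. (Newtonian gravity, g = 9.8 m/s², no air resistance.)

t_total = 2 × v₀ / g = 2 × 20.0 / 9.8 = 4.08163 s
t_total = 4.08163 s / 0.001 = 4082 ms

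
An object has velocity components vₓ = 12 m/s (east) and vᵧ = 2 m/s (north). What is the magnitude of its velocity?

|v| = √(vₓ² + vᵧ²) = √(12² + 2²) = √(148) = 12.17 m/s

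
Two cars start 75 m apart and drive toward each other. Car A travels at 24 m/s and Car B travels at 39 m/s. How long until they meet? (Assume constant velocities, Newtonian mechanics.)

Combined speed: v_combined = 24 + 39 = 63 m/s
Time to meet: t = d/v_combined = 75/63 = 1.19 s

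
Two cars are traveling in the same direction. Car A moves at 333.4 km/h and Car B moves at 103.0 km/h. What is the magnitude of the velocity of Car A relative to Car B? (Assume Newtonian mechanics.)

v_rel = |v_A - v_B| = |333.4 - 103.0| = 230.4 km/h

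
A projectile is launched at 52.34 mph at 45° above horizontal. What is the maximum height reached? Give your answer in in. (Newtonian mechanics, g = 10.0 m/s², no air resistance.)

v₀ = 52.34 mph × 0.44704 = 23.39807 m/s
H = v₀² × sin²(θ) / (2g) = 23.39807² × sin(45°)² / (2 × 10.0) = 547.4697 × 0.5 / 20.0 = 13.68674 m
H = 13.68674 m / 0.0254 = 538.8 in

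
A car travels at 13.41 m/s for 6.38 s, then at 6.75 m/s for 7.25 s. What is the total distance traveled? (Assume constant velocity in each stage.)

d₁ = v₁t₁ = 13.41 × 6.38 = 85.5558 m
d₂ = v₂t₂ = 6.75 × 7.25 = 48.9375 m
d_total = 85.5558 + 48.9375 = 134.49 m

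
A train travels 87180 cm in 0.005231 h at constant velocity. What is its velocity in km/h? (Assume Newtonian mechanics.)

d = 87180 cm × 0.01 = 871.8 m
t = 0.005231 h × 3600.0 = 18.8316 s
v = d / t = 871.8 / 18.8316 = 46.2945 m/s
v = 46.2945 m/s / 0.2777777777777778 = 166.7 km/h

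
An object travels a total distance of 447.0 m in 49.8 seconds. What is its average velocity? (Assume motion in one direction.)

v_avg = Δd / Δt = 447.0 / 49.8 = 8.98 m/s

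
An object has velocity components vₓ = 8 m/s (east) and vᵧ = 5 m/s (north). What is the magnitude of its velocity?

|v| = √(vₓ² + vᵧ²) = √(8² + 5²) = √(89) = 9.43 m/s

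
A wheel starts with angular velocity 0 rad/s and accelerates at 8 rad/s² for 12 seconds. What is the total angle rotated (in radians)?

θ = ω₀t + ½αt² = 0×12 + ½×8×12² = 576.0 rad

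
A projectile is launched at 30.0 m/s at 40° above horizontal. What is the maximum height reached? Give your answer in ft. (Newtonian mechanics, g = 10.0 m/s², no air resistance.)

H = v₀² × sin²(θ) / (2g) = 30.0² × sin(40°)² / (2 × 10.0) = 900.0 × 0.413176 / 20.0 = 18.5929 m
H = 18.5929 m / 0.3048 = 61.0 ft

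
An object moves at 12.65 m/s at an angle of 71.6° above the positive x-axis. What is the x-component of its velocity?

vₓ = v cos(θ) = 12.65 × cos(71.6°) = 3.99 m/s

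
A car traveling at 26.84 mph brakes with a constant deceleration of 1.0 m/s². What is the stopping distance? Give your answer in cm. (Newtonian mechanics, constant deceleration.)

v₀ = 26.84 mph × 0.44704 = 11.9986 m/s
d = v₀² / (2a) = 11.9986² / (2 × 1.0) = 143.966 / 2.0 = 71.983 m
d = 71.983 m / 0.01 = 7198 cm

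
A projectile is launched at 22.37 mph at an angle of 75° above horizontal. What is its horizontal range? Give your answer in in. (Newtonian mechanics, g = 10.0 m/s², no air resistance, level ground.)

v₀ = 22.37 mph × 0.44704 = 10.0003 m/s
R = v₀² × sin(2θ) / g = 10.0003² × sin(2 × 75°) / 10.0 = 100.006 × 0.5 / 10.0 = 5.0003 m
R = 5.0003 m / 0.0254 = 196.9 in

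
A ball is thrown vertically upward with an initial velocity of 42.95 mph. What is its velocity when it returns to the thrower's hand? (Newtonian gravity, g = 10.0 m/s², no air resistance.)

By conservation of energy (no air resistance), the ball returns to the throw height with the same speed as launch, but directed downward.
|v_ground| = v₀ = 42.95 mph
v_ground = 42.95 mph (downward)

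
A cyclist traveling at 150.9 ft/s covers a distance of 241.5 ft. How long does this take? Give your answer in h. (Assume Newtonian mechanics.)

d = 241.5 ft × 0.3048 = 73.6092 m
v = 150.9 ft/s × 0.3048 = 45.9943 m/s
t = d / v = 73.6092 / 45.9943 = 1.6004 s
t = 1.6004 s / 3600.0 = 0.0004446 h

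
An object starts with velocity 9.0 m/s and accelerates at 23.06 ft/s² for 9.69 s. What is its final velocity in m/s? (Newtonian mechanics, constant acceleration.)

a = 23.06 ft/s² × 0.3048 = 7.02869 m/s²
v = v₀ + a × t = 9.0 + 7.02869 × 9.69 = 77.11 m/s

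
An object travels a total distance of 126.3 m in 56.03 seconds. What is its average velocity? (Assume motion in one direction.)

v_avg = Δd / Δt = 126.3 / 56.03 = 2.25 m/s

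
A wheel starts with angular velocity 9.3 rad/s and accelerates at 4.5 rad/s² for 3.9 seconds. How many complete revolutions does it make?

θ = ω₀t + ½αt² = 9.3×3.9 + ½×4.5×3.9² = 70.4925 rad
Total revolutions = θ/(2π) = 70.4925/(2π) = 11.22
Complete revolutions = ⌊11.22⌋ = 11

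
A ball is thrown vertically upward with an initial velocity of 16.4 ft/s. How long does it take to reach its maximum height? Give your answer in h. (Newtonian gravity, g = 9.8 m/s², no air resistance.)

v₀ = 16.4 ft/s × 0.3048 = 4.99872 m/s
t_up = v₀ / g = 4.99872 / 9.8 = 0.510073 s
t_up = 0.510073 s / 3600.0 = 0.0001417 h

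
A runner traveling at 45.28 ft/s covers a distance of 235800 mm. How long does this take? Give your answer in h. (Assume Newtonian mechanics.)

d = 235800 mm × 0.001 = 235.8 m
v = 45.28 ft/s × 0.3048 = 13.8013 m/s
t = d / v = 235.8 / 13.8013 = 17.0853 s
t = 17.0853 s / 3600.0 = 0.004746 h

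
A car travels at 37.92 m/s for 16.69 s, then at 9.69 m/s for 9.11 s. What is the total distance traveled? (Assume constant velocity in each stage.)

d₁ = v₁t₁ = 37.92 × 16.69 = 632.8848 m
d₂ = v₂t₂ = 9.69 × 9.11 = 88.2759 m
d_total = 632.8848 + 88.2759 = 721.16 m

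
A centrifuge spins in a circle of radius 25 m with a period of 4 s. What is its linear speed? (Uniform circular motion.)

v = 2πr/T = 2π×25/4 = 39.27 m/s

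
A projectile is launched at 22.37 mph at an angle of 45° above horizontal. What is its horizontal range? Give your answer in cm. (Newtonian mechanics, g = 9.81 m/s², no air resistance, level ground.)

v₀ = 22.37 mph × 0.44704 = 10.0003 m/s
R = v₀² × sin(2θ) / g = 10.0003² × sin(2 × 45°) / 9.81 = 100.006 × 1.0 / 9.81 = 10.1943 m
R = 10.1943 m / 0.01 = 1019 cm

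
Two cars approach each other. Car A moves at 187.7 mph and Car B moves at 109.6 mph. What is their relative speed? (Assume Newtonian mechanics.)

v_rel = v_A + v_B = 187.7 + 109.6 = 297.3 mph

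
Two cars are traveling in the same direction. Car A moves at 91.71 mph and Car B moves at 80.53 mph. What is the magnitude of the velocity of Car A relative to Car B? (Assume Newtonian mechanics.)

v_rel = |v_A - v_B| = |91.71 - 80.53| = 11.18 mph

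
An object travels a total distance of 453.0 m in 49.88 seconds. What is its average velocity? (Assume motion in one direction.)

v_avg = Δd / Δt = 453.0 / 49.88 = 9.08 m/s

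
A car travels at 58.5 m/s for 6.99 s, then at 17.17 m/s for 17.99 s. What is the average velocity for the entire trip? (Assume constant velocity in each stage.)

d₁ = v₁t₁ = 58.5 × 6.99 = 408.915 m
d₂ = v₂t₂ = 17.17 × 17.99 = 308.8883 m
d_total = 717.8033 m, t_total = 24.98 s
v_avg = d_total/t_total = 717.8033/24.98 = 28.74 m/s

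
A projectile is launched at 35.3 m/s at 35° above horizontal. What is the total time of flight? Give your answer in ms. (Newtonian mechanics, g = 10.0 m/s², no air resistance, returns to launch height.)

T = 2 × v₀ × sin(θ) / g = 2 × 35.3 × sin(35°) / 10.0 = 2 × 35.3 × 0.573576 / 10.0 = 4.04945 s
T = 4.04945 s / 0.001 = 4049 ms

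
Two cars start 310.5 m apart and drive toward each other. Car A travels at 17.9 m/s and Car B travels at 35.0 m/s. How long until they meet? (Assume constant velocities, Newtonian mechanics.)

Combined speed: v_combined = 17.9 + 35.0 = 52.9 m/s
Time to meet: t = d/v_combined = 310.5/52.9 = 5.87 s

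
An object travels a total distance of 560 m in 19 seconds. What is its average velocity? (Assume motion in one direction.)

v_avg = Δd / Δt = 560 / 19 = 29.47 m/s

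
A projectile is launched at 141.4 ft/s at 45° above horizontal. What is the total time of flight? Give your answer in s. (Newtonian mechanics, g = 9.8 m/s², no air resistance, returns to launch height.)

v₀ = 141.4 ft/s × 0.3048 = 43.0987 m/s
T = 2 × v₀ × sin(θ) / g = 2 × 43.0987 × sin(45°) / 9.8 = 2 × 43.0987 × 0.707107 / 9.8 = 6.219 s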